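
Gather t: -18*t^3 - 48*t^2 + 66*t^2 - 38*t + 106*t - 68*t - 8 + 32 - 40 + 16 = -18*t^3 + 18*t^2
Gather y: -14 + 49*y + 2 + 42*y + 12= 91*y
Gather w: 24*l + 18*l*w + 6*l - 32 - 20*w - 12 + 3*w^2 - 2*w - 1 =30*l + 3*w^2 + w*(18*l - 22) - 45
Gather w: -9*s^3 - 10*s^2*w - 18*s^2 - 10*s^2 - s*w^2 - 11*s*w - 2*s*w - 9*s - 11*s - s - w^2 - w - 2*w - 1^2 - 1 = -9*s^3 - 28*s^2 - 21*s + w^2*(-s - 1) + w*(-10*s^2 - 13*s - 3) - 2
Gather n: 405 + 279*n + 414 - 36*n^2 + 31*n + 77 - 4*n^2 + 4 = -40*n^2 + 310*n + 900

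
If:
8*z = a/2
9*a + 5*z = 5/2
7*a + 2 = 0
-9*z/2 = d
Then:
No Solution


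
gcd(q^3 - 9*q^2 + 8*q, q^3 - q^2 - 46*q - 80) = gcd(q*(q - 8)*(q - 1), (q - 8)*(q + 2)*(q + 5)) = q - 8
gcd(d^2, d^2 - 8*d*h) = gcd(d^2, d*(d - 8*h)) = d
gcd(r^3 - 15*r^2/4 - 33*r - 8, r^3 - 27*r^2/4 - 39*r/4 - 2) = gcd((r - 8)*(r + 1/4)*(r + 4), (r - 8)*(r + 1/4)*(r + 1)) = r^2 - 31*r/4 - 2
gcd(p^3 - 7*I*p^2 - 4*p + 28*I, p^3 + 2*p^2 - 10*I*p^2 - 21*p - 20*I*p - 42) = p^2 + p*(2 - 7*I) - 14*I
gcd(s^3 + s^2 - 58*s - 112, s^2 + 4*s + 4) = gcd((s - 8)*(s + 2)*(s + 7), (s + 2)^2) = s + 2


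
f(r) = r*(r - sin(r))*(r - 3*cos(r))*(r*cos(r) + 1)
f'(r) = r*(1 - cos(r))*(r - 3*cos(r))*(r*cos(r) + 1) + r*(r - sin(r))*(r - 3*cos(r))*(-r*sin(r) + cos(r)) + r*(r - sin(r))*(r*cos(r) + 1)*(3*sin(r) + 1) + (r - sin(r))*(r - 3*cos(r))*(r*cos(r) + 1) = -r*(r - sin(r))*(r - 3*cos(r))*(r*sin(r) - cos(r)) + r*(r - sin(r))*(r*cos(r) + 1)*(3*sin(r) + 1) - r*(r - 3*cos(r))*(r*cos(r) + 1)*(cos(r) - 1) + (r - sin(r))*(r - 3*cos(r))*(r*cos(r) + 1)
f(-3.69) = -72.85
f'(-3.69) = 198.32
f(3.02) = -104.89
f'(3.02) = -202.04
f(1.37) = 0.53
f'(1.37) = 3.67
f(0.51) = -0.03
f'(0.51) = -0.24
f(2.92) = -85.22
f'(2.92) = -190.27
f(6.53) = 1089.71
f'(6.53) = 600.67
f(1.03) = -0.14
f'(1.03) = 0.48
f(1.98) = 1.42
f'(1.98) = -10.53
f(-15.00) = -33939.95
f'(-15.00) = 32676.42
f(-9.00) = -4456.12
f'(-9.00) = 3556.51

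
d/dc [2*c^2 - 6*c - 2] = 4*c - 6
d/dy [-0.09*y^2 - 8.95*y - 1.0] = -0.18*y - 8.95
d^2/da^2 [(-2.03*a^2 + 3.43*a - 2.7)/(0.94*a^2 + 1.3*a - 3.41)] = (-1.77635683940025e-15*a^4 + 11.022816*a^3 - 53.356092*a^2 + 46.170732*a - 43.234866)/(0.830584*a^6 + 3.44604*a^5 - 4.273428*a^4 - 22.80512*a^3 + 15.502542*a^2 + 45.34959*a - 39.651821)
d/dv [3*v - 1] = 3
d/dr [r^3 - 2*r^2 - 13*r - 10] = 3*r^2 - 4*r - 13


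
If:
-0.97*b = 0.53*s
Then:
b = -0.54639175257732*s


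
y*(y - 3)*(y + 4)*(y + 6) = y^4 + 7*y^3 - 6*y^2 - 72*y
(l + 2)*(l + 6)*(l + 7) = l^3 + 15*l^2 + 68*l + 84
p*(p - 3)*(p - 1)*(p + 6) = p^4 + 2*p^3 - 21*p^2 + 18*p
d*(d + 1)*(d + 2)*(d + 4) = d^4 + 7*d^3 + 14*d^2 + 8*d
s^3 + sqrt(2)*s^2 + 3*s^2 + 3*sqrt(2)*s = s*(s + 3)*(s + sqrt(2))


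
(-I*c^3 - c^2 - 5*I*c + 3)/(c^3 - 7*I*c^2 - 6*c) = (I*c^3 + c^2 + 5*I*c - 3)/(c*(-c^2 + 7*I*c + 6))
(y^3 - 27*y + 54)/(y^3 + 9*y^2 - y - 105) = (y^2 + 3*y - 18)/(y^2 + 12*y + 35)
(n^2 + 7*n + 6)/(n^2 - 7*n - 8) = (n + 6)/(n - 8)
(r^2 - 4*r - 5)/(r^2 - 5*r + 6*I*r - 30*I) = (r + 1)/(r + 6*I)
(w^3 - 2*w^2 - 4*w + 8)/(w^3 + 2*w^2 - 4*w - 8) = (w - 2)/(w + 2)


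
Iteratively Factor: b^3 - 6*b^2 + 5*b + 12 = (b - 3)*(b^2 - 3*b - 4) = (b - 3)*(b + 1)*(b - 4)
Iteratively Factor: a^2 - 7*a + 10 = (a - 2)*(a - 5)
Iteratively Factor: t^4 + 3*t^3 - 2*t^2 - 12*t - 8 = (t + 2)*(t^3 + t^2 - 4*t - 4) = (t + 2)^2*(t^2 - t - 2) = (t - 2)*(t + 2)^2*(t + 1)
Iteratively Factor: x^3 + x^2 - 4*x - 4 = (x + 2)*(x^2 - x - 2) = (x - 2)*(x + 2)*(x + 1)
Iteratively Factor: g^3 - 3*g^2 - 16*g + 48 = (g - 4)*(g^2 + g - 12) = (g - 4)*(g - 3)*(g + 4)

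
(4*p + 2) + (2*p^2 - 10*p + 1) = 2*p^2 - 6*p + 3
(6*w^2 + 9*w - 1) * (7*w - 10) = 42*w^3 + 3*w^2 - 97*w + 10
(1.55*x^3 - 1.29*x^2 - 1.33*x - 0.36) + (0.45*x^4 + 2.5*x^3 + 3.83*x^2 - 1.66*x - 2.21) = 0.45*x^4 + 4.05*x^3 + 2.54*x^2 - 2.99*x - 2.57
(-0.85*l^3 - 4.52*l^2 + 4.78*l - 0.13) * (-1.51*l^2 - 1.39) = 1.2835*l^5 + 6.8252*l^4 - 6.0363*l^3 + 6.4791*l^2 - 6.6442*l + 0.1807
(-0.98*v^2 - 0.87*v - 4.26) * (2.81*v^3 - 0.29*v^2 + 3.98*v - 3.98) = -2.7538*v^5 - 2.1605*v^4 - 15.6187*v^3 + 1.6732*v^2 - 13.4922*v + 16.9548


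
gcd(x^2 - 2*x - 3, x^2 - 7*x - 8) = x + 1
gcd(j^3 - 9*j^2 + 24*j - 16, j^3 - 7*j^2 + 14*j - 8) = j^2 - 5*j + 4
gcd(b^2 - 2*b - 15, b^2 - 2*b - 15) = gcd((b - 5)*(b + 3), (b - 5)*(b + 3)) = b^2 - 2*b - 15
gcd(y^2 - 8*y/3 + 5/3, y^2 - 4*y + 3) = y - 1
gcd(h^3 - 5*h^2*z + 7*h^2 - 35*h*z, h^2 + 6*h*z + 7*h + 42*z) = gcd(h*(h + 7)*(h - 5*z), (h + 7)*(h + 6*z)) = h + 7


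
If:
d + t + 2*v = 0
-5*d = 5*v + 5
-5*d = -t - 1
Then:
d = 3/4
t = 11/4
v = -7/4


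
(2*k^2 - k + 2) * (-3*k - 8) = -6*k^3 - 13*k^2 + 2*k - 16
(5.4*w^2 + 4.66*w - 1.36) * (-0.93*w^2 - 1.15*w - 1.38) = -5.022*w^4 - 10.5438*w^3 - 11.5462*w^2 - 4.8668*w + 1.8768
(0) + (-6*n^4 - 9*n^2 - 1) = -6*n^4 - 9*n^2 - 1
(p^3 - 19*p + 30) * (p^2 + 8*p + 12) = p^5 + 8*p^4 - 7*p^3 - 122*p^2 + 12*p + 360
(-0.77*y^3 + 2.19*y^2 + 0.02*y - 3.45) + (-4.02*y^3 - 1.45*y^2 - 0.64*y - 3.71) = -4.79*y^3 + 0.74*y^2 - 0.62*y - 7.16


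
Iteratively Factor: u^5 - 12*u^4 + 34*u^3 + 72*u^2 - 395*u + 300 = (u - 4)*(u^4 - 8*u^3 + 2*u^2 + 80*u - 75) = (u - 4)*(u - 1)*(u^3 - 7*u^2 - 5*u + 75) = (u - 5)*(u - 4)*(u - 1)*(u^2 - 2*u - 15) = (u - 5)*(u - 4)*(u - 1)*(u + 3)*(u - 5)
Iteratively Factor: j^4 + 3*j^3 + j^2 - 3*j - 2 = (j + 2)*(j^3 + j^2 - j - 1) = (j + 1)*(j + 2)*(j^2 - 1) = (j + 1)^2*(j + 2)*(j - 1)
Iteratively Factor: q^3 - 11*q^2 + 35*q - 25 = (q - 5)*(q^2 - 6*q + 5) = (q - 5)^2*(q - 1)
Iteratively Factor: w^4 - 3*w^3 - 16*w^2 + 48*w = (w - 4)*(w^3 + w^2 - 12*w) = w*(w - 4)*(w^2 + w - 12) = w*(w - 4)*(w - 3)*(w + 4)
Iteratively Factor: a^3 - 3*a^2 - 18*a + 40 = (a - 2)*(a^2 - a - 20) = (a - 5)*(a - 2)*(a + 4)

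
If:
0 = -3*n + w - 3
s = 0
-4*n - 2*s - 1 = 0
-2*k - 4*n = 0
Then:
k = 1/2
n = -1/4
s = 0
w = 9/4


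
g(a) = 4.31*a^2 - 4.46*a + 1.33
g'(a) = 8.62*a - 4.46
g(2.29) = 13.72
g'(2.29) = 15.28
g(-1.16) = 12.30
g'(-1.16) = -14.46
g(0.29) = 0.40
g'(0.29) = -1.96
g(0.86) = 0.68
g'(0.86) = 2.95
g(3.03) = 27.39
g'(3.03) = 21.66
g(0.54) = 0.18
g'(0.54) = 0.19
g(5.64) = 113.27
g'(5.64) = 44.16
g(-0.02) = 1.42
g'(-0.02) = -4.63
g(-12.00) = 675.49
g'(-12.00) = -107.90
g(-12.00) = 675.49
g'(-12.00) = -107.90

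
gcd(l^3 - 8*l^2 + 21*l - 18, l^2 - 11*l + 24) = l - 3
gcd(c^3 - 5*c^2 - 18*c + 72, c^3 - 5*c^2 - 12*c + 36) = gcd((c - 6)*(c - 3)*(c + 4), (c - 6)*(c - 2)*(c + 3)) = c - 6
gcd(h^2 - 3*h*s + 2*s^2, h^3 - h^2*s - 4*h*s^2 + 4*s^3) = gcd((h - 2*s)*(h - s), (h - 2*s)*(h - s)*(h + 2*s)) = h^2 - 3*h*s + 2*s^2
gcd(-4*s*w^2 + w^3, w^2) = w^2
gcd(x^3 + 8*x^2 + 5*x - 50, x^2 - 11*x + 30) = 1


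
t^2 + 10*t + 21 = (t + 3)*(t + 7)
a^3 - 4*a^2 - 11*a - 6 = (a - 6)*(a + 1)^2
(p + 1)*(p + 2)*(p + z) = p^3 + p^2*z + 3*p^2 + 3*p*z + 2*p + 2*z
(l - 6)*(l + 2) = l^2 - 4*l - 12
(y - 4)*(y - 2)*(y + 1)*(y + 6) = y^4 + y^3 - 28*y^2 + 20*y + 48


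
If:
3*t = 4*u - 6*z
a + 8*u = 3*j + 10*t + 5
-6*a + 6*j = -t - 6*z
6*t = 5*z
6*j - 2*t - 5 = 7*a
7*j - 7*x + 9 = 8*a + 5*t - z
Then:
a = -1235/349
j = -3500/1047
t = -50/349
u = -255/698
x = 15133/7329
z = -60/349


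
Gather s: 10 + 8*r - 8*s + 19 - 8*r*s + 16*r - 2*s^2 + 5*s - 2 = 24*r - 2*s^2 + s*(-8*r - 3) + 27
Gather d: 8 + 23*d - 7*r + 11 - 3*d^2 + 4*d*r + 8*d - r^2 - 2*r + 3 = -3*d^2 + d*(4*r + 31) - r^2 - 9*r + 22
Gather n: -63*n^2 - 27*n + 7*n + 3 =-63*n^2 - 20*n + 3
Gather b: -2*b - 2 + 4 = 2 - 2*b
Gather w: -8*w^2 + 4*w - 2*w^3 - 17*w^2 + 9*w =-2*w^3 - 25*w^2 + 13*w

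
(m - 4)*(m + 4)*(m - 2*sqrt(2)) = m^3 - 2*sqrt(2)*m^2 - 16*m + 32*sqrt(2)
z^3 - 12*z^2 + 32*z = z*(z - 8)*(z - 4)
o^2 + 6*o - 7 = (o - 1)*(o + 7)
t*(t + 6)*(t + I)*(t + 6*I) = t^4 + 6*t^3 + 7*I*t^3 - 6*t^2 + 42*I*t^2 - 36*t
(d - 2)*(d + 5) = d^2 + 3*d - 10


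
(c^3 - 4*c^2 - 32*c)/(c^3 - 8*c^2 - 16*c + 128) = c/(c - 4)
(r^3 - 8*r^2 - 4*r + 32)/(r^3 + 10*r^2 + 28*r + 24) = (r^2 - 10*r + 16)/(r^2 + 8*r + 12)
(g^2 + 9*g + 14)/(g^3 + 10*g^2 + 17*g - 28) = (g + 2)/(g^2 + 3*g - 4)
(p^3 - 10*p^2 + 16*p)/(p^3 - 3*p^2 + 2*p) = (p - 8)/(p - 1)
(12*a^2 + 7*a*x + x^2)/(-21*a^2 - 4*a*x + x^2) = (4*a + x)/(-7*a + x)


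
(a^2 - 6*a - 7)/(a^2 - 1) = (a - 7)/(a - 1)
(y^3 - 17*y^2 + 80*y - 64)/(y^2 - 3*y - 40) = (y^2 - 9*y + 8)/(y + 5)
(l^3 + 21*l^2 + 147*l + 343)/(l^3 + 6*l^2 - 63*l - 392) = (l + 7)/(l - 8)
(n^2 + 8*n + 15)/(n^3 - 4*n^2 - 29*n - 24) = (n + 5)/(n^2 - 7*n - 8)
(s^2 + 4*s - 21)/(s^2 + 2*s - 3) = (s^2 + 4*s - 21)/(s^2 + 2*s - 3)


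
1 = 1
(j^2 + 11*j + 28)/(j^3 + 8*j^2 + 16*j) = (j + 7)/(j*(j + 4))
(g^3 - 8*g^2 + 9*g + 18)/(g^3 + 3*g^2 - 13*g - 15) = (g - 6)/(g + 5)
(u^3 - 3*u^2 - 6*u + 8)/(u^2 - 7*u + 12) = (u^2 + u - 2)/(u - 3)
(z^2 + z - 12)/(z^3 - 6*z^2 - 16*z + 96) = (z - 3)/(z^2 - 10*z + 24)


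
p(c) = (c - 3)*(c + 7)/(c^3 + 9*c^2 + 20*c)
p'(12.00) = 0.00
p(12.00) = 0.05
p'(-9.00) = 0.00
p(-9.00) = -0.13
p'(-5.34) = 24.79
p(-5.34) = 5.69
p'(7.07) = 0.00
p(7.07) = 0.06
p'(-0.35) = 8.33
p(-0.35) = 3.75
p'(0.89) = 1.20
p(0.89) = -0.65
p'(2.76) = 0.08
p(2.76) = -0.02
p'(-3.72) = -64.94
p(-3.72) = 16.53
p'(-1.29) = 0.15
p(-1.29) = 1.89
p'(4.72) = 0.01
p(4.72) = 0.05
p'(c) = (c - 3)*(c + 7)*(-3*c^2 - 18*c - 20)/(c^3 + 9*c^2 + 20*c)^2 + (c - 3)/(c^3 + 9*c^2 + 20*c) + (c + 7)/(c^3 + 9*c^2 + 20*c)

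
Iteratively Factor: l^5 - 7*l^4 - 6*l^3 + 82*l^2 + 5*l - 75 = (l - 5)*(l^4 - 2*l^3 - 16*l^2 + 2*l + 15) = (l - 5)*(l + 1)*(l^3 - 3*l^2 - 13*l + 15) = (l - 5)^2*(l + 1)*(l^2 + 2*l - 3) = (l - 5)^2*(l + 1)*(l + 3)*(l - 1)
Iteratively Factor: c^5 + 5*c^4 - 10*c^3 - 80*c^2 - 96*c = (c - 4)*(c^4 + 9*c^3 + 26*c^2 + 24*c) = (c - 4)*(c + 4)*(c^3 + 5*c^2 + 6*c) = (c - 4)*(c + 2)*(c + 4)*(c^2 + 3*c) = c*(c - 4)*(c + 2)*(c + 4)*(c + 3)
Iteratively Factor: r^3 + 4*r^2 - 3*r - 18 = (r + 3)*(r^2 + r - 6) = (r - 2)*(r + 3)*(r + 3)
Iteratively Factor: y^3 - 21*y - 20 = (y - 5)*(y^2 + 5*y + 4) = (y - 5)*(y + 1)*(y + 4)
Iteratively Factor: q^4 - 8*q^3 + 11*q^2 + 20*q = (q - 5)*(q^3 - 3*q^2 - 4*q) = (q - 5)*(q + 1)*(q^2 - 4*q) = q*(q - 5)*(q + 1)*(q - 4)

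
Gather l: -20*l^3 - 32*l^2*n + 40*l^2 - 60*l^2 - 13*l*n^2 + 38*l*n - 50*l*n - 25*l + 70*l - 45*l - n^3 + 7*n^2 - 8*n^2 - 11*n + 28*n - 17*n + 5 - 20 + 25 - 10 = -20*l^3 + l^2*(-32*n - 20) + l*(-13*n^2 - 12*n) - n^3 - n^2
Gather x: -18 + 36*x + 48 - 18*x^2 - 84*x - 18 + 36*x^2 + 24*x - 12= 18*x^2 - 24*x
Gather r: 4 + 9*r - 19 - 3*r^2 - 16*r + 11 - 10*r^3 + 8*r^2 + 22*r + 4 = -10*r^3 + 5*r^2 + 15*r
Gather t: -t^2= -t^2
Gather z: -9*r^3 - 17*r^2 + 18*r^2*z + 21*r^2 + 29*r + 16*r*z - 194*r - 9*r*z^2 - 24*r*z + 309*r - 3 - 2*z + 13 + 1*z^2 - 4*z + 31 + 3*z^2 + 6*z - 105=-9*r^3 + 4*r^2 + 144*r + z^2*(4 - 9*r) + z*(18*r^2 - 8*r) - 64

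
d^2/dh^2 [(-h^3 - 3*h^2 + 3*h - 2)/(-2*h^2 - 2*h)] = (-5*h^3 + 6*h^2 + 6*h + 2)/(h^3*(h^3 + 3*h^2 + 3*h + 1))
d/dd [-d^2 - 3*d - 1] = -2*d - 3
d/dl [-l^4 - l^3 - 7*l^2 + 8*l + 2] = -4*l^3 - 3*l^2 - 14*l + 8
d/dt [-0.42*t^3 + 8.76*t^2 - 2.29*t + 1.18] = -1.26*t^2 + 17.52*t - 2.29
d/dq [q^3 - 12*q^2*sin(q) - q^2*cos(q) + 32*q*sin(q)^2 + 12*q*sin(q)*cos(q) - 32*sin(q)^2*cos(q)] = q^2*sin(q) - 12*q^2*cos(q) + 3*q^2 - 24*q*sin(q) + 32*q*sin(2*q) - 2*q*cos(q) + 12*q*cos(2*q) + 8*sin(q) + 6*sin(2*q) - 24*sin(3*q) - 16*cos(2*q) + 16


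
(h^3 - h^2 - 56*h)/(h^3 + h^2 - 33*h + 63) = h*(h - 8)/(h^2 - 6*h + 9)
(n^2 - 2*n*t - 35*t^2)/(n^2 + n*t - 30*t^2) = (n^2 - 2*n*t - 35*t^2)/(n^2 + n*t - 30*t^2)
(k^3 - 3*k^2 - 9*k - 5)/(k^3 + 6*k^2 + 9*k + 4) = (k - 5)/(k + 4)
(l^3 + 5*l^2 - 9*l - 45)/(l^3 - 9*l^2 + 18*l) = (l^2 + 8*l + 15)/(l*(l - 6))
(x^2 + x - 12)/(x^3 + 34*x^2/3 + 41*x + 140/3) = 3*(x - 3)/(3*x^2 + 22*x + 35)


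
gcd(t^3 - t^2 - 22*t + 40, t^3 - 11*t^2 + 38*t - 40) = t^2 - 6*t + 8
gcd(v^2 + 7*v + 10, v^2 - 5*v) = 1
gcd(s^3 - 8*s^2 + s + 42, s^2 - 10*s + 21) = s^2 - 10*s + 21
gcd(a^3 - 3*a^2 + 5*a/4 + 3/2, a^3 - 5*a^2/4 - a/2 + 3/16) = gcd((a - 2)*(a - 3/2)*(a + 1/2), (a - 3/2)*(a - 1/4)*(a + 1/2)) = a^2 - a - 3/4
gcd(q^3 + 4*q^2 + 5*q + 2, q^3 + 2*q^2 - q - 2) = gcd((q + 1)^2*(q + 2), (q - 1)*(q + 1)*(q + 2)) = q^2 + 3*q + 2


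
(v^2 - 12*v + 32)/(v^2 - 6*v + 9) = (v^2 - 12*v + 32)/(v^2 - 6*v + 9)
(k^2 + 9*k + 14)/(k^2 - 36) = (k^2 + 9*k + 14)/(k^2 - 36)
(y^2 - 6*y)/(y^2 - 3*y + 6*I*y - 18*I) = y*(y - 6)/(y^2 - 3*y + 6*I*y - 18*I)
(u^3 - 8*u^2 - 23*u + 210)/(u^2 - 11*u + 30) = (u^2 - 2*u - 35)/(u - 5)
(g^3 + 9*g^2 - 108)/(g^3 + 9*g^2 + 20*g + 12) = (g^2 + 3*g - 18)/(g^2 + 3*g + 2)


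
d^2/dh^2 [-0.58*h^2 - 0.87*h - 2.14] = -1.16000000000000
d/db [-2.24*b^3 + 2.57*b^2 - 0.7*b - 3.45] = -6.72*b^2 + 5.14*b - 0.7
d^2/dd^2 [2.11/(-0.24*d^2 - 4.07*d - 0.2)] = (0.243072*d^2 + 4.122096*d - 2.11*(0.48*d + 4.07)*(0.96*d + 8.14) + 0.20256)/(0.24*d^2 + 4.07*d + 0.2)^3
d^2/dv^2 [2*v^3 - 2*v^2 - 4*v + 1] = 12*v - 4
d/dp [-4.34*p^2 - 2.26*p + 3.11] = -8.68*p - 2.26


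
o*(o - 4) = o^2 - 4*o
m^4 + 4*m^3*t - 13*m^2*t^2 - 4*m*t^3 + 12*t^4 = (m - 2*t)*(m - t)*(m + t)*(m + 6*t)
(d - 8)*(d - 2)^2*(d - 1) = d^4 - 13*d^3 + 48*d^2 - 68*d + 32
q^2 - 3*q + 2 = (q - 2)*(q - 1)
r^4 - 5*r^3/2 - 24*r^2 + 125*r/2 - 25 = (r - 5)*(r - 2)*(r - 1/2)*(r + 5)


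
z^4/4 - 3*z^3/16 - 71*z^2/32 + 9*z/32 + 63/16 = (z/4 + 1/2)*(z - 3)*(z - 3/2)*(z + 7/4)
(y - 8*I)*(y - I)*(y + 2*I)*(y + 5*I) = y^4 - 2*I*y^3 + 45*y^2 + 34*I*y + 80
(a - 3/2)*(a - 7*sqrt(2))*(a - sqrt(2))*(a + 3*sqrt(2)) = a^4 - 5*sqrt(2)*a^3 - 3*a^3/2 - 34*a^2 + 15*sqrt(2)*a^2/2 + 51*a + 42*sqrt(2)*a - 63*sqrt(2)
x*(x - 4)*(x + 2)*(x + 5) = x^4 + 3*x^3 - 18*x^2 - 40*x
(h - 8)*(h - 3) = h^2 - 11*h + 24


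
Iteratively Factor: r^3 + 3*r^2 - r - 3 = (r - 1)*(r^2 + 4*r + 3) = (r - 1)*(r + 3)*(r + 1)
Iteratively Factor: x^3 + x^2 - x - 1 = (x + 1)*(x^2 - 1) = (x - 1)*(x + 1)*(x + 1)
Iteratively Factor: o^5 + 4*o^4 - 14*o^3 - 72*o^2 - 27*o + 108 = (o + 3)*(o^4 + o^3 - 17*o^2 - 21*o + 36) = (o - 4)*(o + 3)*(o^3 + 5*o^2 + 3*o - 9) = (o - 4)*(o + 3)^2*(o^2 + 2*o - 3) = (o - 4)*(o + 3)^3*(o - 1)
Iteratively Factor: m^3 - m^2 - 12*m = (m - 4)*(m^2 + 3*m) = (m - 4)*(m + 3)*(m)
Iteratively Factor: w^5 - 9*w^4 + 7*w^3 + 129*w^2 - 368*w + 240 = (w - 4)*(w^4 - 5*w^3 - 13*w^2 + 77*w - 60) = (w - 4)*(w - 1)*(w^3 - 4*w^2 - 17*w + 60) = (w - 5)*(w - 4)*(w - 1)*(w^2 + w - 12) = (w - 5)*(w - 4)*(w - 3)*(w - 1)*(w + 4)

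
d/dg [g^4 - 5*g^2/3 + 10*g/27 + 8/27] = 4*g^3 - 10*g/3 + 10/27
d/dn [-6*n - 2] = -6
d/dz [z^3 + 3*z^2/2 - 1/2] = 3*z*(z + 1)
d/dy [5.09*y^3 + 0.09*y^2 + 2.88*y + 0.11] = 15.27*y^2 + 0.18*y + 2.88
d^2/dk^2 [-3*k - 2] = 0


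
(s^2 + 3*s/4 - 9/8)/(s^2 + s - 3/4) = (4*s - 3)/(2*(2*s - 1))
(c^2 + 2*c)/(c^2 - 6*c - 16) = c/(c - 8)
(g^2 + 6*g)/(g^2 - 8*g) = (g + 6)/(g - 8)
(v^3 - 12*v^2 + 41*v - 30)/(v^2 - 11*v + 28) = (v^3 - 12*v^2 + 41*v - 30)/(v^2 - 11*v + 28)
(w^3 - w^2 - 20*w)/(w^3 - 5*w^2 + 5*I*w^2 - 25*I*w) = (w + 4)/(w + 5*I)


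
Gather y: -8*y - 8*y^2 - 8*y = -8*y^2 - 16*y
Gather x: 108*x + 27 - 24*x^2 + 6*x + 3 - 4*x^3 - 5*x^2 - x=-4*x^3 - 29*x^2 + 113*x + 30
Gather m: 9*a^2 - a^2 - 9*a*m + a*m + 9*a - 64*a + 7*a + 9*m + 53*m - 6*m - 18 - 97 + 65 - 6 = 8*a^2 - 48*a + m*(56 - 8*a) - 56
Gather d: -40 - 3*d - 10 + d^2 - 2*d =d^2 - 5*d - 50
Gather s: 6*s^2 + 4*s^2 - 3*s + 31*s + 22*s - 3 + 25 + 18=10*s^2 + 50*s + 40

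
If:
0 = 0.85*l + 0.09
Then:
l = -0.11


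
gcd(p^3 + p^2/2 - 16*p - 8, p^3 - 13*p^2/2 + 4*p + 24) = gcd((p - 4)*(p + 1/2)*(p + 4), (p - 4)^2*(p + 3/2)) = p - 4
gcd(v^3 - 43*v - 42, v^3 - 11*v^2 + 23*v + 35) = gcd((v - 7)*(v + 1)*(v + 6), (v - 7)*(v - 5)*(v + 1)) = v^2 - 6*v - 7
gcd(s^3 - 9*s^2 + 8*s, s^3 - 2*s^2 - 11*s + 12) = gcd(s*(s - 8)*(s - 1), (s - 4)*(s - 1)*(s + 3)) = s - 1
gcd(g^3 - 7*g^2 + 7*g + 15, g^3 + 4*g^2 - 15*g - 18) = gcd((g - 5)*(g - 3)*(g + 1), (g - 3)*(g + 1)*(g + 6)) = g^2 - 2*g - 3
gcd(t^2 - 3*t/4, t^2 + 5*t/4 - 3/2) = t - 3/4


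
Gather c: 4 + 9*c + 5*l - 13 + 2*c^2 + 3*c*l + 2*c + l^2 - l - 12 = 2*c^2 + c*(3*l + 11) + l^2 + 4*l - 21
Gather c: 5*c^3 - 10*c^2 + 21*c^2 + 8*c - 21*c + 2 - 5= 5*c^3 + 11*c^2 - 13*c - 3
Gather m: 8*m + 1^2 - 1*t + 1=8*m - t + 2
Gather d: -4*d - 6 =-4*d - 6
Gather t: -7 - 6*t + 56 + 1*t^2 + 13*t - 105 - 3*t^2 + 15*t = -2*t^2 + 22*t - 56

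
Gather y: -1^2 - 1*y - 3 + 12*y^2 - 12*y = 12*y^2 - 13*y - 4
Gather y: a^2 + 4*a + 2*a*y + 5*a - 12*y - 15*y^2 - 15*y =a^2 + 9*a - 15*y^2 + y*(2*a - 27)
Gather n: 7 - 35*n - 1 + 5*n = 6 - 30*n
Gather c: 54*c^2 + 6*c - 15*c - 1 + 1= 54*c^2 - 9*c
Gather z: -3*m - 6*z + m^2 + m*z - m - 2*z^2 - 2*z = m^2 - 4*m - 2*z^2 + z*(m - 8)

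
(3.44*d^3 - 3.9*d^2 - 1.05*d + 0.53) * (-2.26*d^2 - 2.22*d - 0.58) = -7.7744*d^5 + 1.1772*d^4 + 9.0358*d^3 + 3.3952*d^2 - 0.5676*d - 0.3074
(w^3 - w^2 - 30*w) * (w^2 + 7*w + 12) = w^5 + 6*w^4 - 25*w^3 - 222*w^2 - 360*w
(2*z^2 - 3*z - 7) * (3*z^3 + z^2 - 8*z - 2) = 6*z^5 - 7*z^4 - 40*z^3 + 13*z^2 + 62*z + 14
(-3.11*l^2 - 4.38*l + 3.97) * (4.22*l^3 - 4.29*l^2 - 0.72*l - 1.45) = -13.1242*l^5 - 5.1417*l^4 + 37.7828*l^3 - 9.3682*l^2 + 3.4926*l - 5.7565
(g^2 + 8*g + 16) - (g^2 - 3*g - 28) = 11*g + 44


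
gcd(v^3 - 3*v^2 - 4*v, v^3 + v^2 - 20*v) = v^2 - 4*v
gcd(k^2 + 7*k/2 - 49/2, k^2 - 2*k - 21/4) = k - 7/2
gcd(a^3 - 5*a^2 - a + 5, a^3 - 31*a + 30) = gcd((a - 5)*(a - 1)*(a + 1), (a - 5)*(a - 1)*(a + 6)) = a^2 - 6*a + 5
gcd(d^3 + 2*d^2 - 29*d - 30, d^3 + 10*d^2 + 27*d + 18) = d^2 + 7*d + 6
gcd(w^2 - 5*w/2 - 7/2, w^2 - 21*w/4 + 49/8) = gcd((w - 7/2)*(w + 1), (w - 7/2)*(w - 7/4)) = w - 7/2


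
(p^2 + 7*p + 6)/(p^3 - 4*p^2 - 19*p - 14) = (p + 6)/(p^2 - 5*p - 14)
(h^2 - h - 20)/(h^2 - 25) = (h + 4)/(h + 5)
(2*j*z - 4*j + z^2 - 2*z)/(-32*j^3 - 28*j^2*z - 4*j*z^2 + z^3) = (z - 2)/(-16*j^2 - 6*j*z + z^2)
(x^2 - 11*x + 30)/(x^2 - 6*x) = (x - 5)/x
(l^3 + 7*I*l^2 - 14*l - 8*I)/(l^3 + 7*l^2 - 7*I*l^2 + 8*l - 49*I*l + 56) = (l^2 + 6*I*l - 8)/(l^2 + l*(7 - 8*I) - 56*I)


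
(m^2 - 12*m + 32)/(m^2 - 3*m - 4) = (m - 8)/(m + 1)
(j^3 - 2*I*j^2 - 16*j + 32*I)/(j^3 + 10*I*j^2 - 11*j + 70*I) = (j^2 - 16)/(j^2 + 12*I*j - 35)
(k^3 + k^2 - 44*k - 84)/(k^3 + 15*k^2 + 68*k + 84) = (k - 7)/(k + 7)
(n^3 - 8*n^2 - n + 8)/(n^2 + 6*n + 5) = (n^2 - 9*n + 8)/(n + 5)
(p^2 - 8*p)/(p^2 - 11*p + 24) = p/(p - 3)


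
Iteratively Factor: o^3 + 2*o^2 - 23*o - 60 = (o + 3)*(o^2 - o - 20) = (o + 3)*(o + 4)*(o - 5)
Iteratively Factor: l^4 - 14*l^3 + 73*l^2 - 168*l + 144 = (l - 4)*(l^3 - 10*l^2 + 33*l - 36) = (l - 4)*(l - 3)*(l^2 - 7*l + 12) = (l - 4)*(l - 3)^2*(l - 4)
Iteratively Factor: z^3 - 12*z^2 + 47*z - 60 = (z - 5)*(z^2 - 7*z + 12) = (z - 5)*(z - 4)*(z - 3)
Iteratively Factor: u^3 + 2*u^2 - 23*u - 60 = (u + 3)*(u^2 - u - 20) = (u - 5)*(u + 3)*(u + 4)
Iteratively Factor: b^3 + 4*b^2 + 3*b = (b)*(b^2 + 4*b + 3) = b*(b + 1)*(b + 3)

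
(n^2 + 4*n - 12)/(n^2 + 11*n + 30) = (n - 2)/(n + 5)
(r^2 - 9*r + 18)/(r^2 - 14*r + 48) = (r - 3)/(r - 8)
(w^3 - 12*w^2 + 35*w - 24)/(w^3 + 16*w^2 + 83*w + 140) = (w^3 - 12*w^2 + 35*w - 24)/(w^3 + 16*w^2 + 83*w + 140)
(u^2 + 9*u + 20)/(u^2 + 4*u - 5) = (u + 4)/(u - 1)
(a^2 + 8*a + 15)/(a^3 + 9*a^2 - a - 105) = (a + 3)/(a^2 + 4*a - 21)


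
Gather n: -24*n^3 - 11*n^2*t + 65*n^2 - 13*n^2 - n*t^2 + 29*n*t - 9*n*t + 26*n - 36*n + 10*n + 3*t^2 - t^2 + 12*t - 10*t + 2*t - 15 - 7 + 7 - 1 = -24*n^3 + n^2*(52 - 11*t) + n*(-t^2 + 20*t) + 2*t^2 + 4*t - 16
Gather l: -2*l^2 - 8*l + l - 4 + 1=-2*l^2 - 7*l - 3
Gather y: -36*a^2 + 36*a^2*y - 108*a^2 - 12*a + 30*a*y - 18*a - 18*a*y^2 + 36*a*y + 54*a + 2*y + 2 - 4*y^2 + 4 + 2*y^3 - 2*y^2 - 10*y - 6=-144*a^2 + 24*a + 2*y^3 + y^2*(-18*a - 6) + y*(36*a^2 + 66*a - 8)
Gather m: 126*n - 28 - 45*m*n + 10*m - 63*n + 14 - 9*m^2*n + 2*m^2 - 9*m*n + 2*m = m^2*(2 - 9*n) + m*(12 - 54*n) + 63*n - 14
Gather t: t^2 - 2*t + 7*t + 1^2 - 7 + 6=t^2 + 5*t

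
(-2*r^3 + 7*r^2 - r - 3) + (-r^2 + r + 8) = -2*r^3 + 6*r^2 + 5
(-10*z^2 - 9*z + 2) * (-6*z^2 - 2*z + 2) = 60*z^4 + 74*z^3 - 14*z^2 - 22*z + 4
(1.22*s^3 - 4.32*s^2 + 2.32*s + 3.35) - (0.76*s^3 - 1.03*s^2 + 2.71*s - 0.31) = 0.46*s^3 - 3.29*s^2 - 0.39*s + 3.66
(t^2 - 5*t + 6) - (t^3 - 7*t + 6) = -t^3 + t^2 + 2*t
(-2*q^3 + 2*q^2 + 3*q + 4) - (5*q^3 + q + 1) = -7*q^3 + 2*q^2 + 2*q + 3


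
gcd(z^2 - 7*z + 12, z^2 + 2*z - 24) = z - 4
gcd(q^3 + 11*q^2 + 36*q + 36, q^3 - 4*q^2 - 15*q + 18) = q + 3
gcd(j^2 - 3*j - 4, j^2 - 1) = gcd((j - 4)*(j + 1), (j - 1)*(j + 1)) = j + 1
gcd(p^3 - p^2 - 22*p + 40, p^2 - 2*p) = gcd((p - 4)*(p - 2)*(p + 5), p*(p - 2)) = p - 2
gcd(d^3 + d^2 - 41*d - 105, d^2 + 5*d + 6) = d + 3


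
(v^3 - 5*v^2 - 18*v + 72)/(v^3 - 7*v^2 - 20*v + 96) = (v - 6)/(v - 8)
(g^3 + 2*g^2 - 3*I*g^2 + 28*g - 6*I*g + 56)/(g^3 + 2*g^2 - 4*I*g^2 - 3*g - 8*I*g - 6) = (g^2 - 3*I*g + 28)/(g^2 - 4*I*g - 3)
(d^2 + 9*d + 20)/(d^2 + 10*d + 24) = (d + 5)/(d + 6)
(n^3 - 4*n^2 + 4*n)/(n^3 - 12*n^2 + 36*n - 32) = n/(n - 8)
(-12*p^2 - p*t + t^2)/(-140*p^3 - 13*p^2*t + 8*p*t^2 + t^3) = (3*p + t)/(35*p^2 + 12*p*t + t^2)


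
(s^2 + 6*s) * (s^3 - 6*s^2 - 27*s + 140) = s^5 - 63*s^3 - 22*s^2 + 840*s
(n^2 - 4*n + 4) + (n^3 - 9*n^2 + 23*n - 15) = n^3 - 8*n^2 + 19*n - 11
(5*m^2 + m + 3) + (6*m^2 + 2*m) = 11*m^2 + 3*m + 3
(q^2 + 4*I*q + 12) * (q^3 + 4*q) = q^5 + 4*I*q^4 + 16*q^3 + 16*I*q^2 + 48*q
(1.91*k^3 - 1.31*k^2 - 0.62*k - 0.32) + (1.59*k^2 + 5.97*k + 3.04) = 1.91*k^3 + 0.28*k^2 + 5.35*k + 2.72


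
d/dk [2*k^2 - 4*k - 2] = 4*k - 4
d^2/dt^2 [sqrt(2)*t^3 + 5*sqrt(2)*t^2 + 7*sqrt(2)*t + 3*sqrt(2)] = sqrt(2)*(6*t + 10)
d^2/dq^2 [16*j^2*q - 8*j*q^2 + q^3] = -16*j + 6*q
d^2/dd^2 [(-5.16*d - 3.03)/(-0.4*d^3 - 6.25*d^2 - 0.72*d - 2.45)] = (4.9536*d^5 + 83.2176*d^4 + 521.35284*d^3 + 654.71049*d^2 - 410.0814*d - 107.856726)/(0.064*d^9 + 3.0*d^8 + 47.2206*d^7 + 256.116625*d^6 + 121.74708*d^5 + 301.062975*d^4 + 73.726248*d^3 + 116.357115*d^2 + 12.9654*d + 14.706125)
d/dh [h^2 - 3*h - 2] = 2*h - 3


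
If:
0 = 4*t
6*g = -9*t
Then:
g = 0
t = 0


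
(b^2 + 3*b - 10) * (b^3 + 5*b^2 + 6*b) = b^5 + 8*b^4 + 11*b^3 - 32*b^2 - 60*b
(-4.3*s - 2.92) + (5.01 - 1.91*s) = 2.09 - 6.21*s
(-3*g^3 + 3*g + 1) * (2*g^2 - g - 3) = -6*g^5 + 3*g^4 + 15*g^3 - g^2 - 10*g - 3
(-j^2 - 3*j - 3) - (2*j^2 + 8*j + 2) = -3*j^2 - 11*j - 5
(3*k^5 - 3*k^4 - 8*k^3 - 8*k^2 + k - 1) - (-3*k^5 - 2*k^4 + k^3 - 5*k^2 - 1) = 6*k^5 - k^4 - 9*k^3 - 3*k^2 + k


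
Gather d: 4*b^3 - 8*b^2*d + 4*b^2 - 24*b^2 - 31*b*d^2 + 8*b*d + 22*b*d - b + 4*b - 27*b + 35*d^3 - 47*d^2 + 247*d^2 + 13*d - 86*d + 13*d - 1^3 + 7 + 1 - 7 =4*b^3 - 20*b^2 - 24*b + 35*d^3 + d^2*(200 - 31*b) + d*(-8*b^2 + 30*b - 60)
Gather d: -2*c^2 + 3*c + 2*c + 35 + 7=-2*c^2 + 5*c + 42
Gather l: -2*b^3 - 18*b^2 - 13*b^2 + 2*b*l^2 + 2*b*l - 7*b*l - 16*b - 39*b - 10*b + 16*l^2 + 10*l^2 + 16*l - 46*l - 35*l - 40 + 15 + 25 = -2*b^3 - 31*b^2 - 65*b + l^2*(2*b + 26) + l*(-5*b - 65)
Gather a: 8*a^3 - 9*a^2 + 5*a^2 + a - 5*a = 8*a^3 - 4*a^2 - 4*a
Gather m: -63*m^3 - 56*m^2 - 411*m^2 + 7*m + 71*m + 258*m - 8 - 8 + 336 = -63*m^3 - 467*m^2 + 336*m + 320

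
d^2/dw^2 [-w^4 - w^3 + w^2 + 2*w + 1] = -12*w^2 - 6*w + 2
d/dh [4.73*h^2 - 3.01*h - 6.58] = 9.46*h - 3.01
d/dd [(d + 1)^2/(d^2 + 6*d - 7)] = 4*(d^2 - 4*d - 5)/(d^4 + 12*d^3 + 22*d^2 - 84*d + 49)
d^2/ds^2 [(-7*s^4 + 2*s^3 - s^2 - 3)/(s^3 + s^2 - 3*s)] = 2*(-31*s^6 + 81*s^5 - 216*s^4 - 9*s^3 + 18*s^2 + 27*s - 27)/(s^3*(s^6 + 3*s^5 - 6*s^4 - 17*s^3 + 18*s^2 + 27*s - 27))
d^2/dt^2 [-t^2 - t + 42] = -2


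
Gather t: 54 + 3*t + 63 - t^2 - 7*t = -t^2 - 4*t + 117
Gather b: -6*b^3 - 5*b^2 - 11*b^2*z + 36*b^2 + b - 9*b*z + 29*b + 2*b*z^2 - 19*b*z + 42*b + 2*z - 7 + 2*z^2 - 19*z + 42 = -6*b^3 + b^2*(31 - 11*z) + b*(2*z^2 - 28*z + 72) + 2*z^2 - 17*z + 35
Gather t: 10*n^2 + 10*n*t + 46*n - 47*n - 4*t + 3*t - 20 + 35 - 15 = 10*n^2 - n + t*(10*n - 1)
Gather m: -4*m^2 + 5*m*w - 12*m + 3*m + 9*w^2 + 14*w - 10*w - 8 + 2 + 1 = -4*m^2 + m*(5*w - 9) + 9*w^2 + 4*w - 5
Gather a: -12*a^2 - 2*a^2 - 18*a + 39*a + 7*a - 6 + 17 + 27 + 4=-14*a^2 + 28*a + 42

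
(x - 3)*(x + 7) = x^2 + 4*x - 21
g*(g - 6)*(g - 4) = g^3 - 10*g^2 + 24*g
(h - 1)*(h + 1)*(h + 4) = h^3 + 4*h^2 - h - 4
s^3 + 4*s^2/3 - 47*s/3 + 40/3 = (s - 8/3)*(s - 1)*(s + 5)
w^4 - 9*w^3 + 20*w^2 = w^2*(w - 5)*(w - 4)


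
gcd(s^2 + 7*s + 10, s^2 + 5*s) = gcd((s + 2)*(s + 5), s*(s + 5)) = s + 5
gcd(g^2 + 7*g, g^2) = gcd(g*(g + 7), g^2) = g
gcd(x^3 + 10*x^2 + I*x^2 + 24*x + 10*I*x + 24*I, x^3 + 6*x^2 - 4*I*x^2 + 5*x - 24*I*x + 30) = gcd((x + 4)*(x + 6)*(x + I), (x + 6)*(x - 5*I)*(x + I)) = x^2 + x*(6 + I) + 6*I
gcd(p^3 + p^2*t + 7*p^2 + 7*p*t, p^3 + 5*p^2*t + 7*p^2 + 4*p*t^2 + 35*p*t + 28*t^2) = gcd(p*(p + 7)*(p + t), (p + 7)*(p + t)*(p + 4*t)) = p^2 + p*t + 7*p + 7*t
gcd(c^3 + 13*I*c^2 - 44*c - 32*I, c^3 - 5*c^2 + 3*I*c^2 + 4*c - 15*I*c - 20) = c + 4*I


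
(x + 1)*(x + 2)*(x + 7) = x^3 + 10*x^2 + 23*x + 14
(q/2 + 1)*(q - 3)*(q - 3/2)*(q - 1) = q^4/2 - 7*q^3/4 - q^2 + 27*q/4 - 9/2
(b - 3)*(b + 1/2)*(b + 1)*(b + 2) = b^4 + b^3/2 - 7*b^2 - 19*b/2 - 3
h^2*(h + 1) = h^3 + h^2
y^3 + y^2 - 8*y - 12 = (y - 3)*(y + 2)^2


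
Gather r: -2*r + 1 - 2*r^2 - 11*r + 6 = -2*r^2 - 13*r + 7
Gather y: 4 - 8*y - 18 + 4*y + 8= -4*y - 6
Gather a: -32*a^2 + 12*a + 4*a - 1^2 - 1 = -32*a^2 + 16*a - 2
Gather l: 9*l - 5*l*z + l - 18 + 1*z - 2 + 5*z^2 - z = l*(10 - 5*z) + 5*z^2 - 20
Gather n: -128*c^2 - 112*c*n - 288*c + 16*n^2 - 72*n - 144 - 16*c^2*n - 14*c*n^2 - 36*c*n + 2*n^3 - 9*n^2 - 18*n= -128*c^2 - 288*c + 2*n^3 + n^2*(7 - 14*c) + n*(-16*c^2 - 148*c - 90) - 144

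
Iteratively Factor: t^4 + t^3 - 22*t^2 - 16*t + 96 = (t + 4)*(t^3 - 3*t^2 - 10*t + 24) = (t - 2)*(t + 4)*(t^2 - t - 12) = (t - 2)*(t + 3)*(t + 4)*(t - 4)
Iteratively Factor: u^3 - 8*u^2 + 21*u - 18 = (u - 3)*(u^2 - 5*u + 6) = (u - 3)^2*(u - 2)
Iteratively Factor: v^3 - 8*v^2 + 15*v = (v - 3)*(v^2 - 5*v) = v*(v - 3)*(v - 5)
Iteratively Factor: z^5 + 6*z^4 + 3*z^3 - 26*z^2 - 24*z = (z + 3)*(z^4 + 3*z^3 - 6*z^2 - 8*z) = (z + 1)*(z + 3)*(z^3 + 2*z^2 - 8*z) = (z + 1)*(z + 3)*(z + 4)*(z^2 - 2*z) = z*(z + 1)*(z + 3)*(z + 4)*(z - 2)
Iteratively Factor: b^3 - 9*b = (b - 3)*(b^2 + 3*b) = b*(b - 3)*(b + 3)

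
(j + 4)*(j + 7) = j^2 + 11*j + 28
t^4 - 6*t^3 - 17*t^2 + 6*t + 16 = (t - 8)*(t - 1)*(t + 1)*(t + 2)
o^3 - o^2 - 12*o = o*(o - 4)*(o + 3)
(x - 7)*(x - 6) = x^2 - 13*x + 42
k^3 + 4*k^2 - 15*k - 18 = (k - 3)*(k + 1)*(k + 6)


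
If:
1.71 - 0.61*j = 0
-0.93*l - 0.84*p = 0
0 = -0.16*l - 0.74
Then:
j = 2.80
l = -4.62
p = 5.12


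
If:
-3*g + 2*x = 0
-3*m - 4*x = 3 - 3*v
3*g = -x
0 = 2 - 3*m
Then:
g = 0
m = 2/3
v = 5/3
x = 0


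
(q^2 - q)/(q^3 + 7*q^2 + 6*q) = (q - 1)/(q^2 + 7*q + 6)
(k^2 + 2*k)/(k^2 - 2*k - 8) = k/(k - 4)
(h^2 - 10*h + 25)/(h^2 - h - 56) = (-h^2 + 10*h - 25)/(-h^2 + h + 56)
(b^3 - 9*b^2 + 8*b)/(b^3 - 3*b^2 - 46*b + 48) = b/(b + 6)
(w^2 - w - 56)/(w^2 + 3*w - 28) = (w - 8)/(w - 4)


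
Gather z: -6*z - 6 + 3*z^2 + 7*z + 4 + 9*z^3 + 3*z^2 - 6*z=9*z^3 + 6*z^2 - 5*z - 2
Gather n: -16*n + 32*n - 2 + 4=16*n + 2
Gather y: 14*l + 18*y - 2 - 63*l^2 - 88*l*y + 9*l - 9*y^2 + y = -63*l^2 + 23*l - 9*y^2 + y*(19 - 88*l) - 2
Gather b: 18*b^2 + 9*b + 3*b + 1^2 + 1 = 18*b^2 + 12*b + 2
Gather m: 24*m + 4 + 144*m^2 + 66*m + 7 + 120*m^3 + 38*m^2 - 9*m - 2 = 120*m^3 + 182*m^2 + 81*m + 9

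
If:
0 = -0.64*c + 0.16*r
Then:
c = 0.25*r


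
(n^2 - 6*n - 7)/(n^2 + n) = (n - 7)/n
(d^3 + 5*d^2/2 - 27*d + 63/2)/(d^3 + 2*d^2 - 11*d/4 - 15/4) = 2*(d^2 + 4*d - 21)/(2*d^2 + 7*d + 5)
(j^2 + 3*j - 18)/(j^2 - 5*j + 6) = (j + 6)/(j - 2)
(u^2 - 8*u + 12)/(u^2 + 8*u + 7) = (u^2 - 8*u + 12)/(u^2 + 8*u + 7)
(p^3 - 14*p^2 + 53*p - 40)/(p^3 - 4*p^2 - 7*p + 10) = (p - 8)/(p + 2)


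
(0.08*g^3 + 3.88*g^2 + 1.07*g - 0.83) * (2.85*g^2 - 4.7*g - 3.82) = 0.228*g^5 + 10.682*g^4 - 15.4921*g^3 - 22.2161*g^2 - 0.1864*g + 3.1706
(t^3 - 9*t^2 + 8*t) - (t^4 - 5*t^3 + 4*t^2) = -t^4 + 6*t^3 - 13*t^2 + 8*t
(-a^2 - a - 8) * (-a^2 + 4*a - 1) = a^4 - 3*a^3 + 5*a^2 - 31*a + 8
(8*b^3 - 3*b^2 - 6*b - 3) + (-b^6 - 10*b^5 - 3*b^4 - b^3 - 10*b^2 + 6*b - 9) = -b^6 - 10*b^5 - 3*b^4 + 7*b^3 - 13*b^2 - 12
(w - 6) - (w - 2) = -4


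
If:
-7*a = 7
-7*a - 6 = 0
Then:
No Solution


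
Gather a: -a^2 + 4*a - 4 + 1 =-a^2 + 4*a - 3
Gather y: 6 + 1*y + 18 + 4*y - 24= 5*y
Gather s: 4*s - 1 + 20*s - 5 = 24*s - 6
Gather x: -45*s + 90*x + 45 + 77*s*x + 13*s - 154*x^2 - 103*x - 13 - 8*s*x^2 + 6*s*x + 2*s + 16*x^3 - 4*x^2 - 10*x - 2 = -30*s + 16*x^3 + x^2*(-8*s - 158) + x*(83*s - 23) + 30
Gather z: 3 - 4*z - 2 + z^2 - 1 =z^2 - 4*z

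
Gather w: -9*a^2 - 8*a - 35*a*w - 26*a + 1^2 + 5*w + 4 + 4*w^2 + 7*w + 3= -9*a^2 - 34*a + 4*w^2 + w*(12 - 35*a) + 8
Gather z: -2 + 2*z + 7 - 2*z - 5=0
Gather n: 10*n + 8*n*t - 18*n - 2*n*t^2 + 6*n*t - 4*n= n*(-2*t^2 + 14*t - 12)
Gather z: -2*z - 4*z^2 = -4*z^2 - 2*z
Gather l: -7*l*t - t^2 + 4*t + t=-7*l*t - t^2 + 5*t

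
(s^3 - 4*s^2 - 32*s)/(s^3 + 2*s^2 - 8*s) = (s - 8)/(s - 2)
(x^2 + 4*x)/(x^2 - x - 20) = x/(x - 5)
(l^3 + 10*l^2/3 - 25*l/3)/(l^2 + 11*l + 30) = l*(3*l - 5)/(3*(l + 6))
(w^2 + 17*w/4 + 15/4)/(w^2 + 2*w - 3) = (w + 5/4)/(w - 1)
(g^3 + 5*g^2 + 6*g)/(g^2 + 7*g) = (g^2 + 5*g + 6)/(g + 7)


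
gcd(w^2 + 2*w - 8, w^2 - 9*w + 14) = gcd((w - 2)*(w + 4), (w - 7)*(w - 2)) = w - 2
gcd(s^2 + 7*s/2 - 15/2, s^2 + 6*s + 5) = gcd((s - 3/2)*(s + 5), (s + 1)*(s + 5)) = s + 5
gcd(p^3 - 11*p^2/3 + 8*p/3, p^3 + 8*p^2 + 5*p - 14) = p - 1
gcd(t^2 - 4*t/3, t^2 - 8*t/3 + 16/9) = t - 4/3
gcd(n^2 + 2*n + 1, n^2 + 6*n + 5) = n + 1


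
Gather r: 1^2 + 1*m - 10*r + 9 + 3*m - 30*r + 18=4*m - 40*r + 28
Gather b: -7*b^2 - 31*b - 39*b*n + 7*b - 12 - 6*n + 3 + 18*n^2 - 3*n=-7*b^2 + b*(-39*n - 24) + 18*n^2 - 9*n - 9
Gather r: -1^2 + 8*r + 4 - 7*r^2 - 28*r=-7*r^2 - 20*r + 3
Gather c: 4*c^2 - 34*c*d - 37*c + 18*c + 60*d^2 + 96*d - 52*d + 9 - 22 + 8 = 4*c^2 + c*(-34*d - 19) + 60*d^2 + 44*d - 5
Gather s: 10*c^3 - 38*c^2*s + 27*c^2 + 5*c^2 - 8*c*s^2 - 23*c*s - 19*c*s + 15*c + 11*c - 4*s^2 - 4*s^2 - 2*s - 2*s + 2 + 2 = 10*c^3 + 32*c^2 + 26*c + s^2*(-8*c - 8) + s*(-38*c^2 - 42*c - 4) + 4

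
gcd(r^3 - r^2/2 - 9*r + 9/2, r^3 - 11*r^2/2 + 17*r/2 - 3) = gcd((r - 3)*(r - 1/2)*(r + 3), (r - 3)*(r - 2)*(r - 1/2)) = r^2 - 7*r/2 + 3/2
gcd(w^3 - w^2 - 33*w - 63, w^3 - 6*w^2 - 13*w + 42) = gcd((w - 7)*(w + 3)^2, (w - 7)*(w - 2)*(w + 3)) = w^2 - 4*w - 21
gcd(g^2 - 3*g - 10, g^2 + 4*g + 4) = g + 2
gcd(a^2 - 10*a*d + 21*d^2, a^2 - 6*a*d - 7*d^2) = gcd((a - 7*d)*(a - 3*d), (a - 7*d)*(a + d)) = a - 7*d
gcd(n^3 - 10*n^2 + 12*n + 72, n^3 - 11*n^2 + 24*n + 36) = n^2 - 12*n + 36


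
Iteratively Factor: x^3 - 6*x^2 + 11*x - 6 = (x - 1)*(x^2 - 5*x + 6) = (x - 3)*(x - 1)*(x - 2)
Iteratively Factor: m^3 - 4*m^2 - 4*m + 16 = (m + 2)*(m^2 - 6*m + 8) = (m - 4)*(m + 2)*(m - 2)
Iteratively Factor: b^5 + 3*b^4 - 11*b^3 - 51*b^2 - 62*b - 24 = (b + 1)*(b^4 + 2*b^3 - 13*b^2 - 38*b - 24) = (b + 1)^2*(b^3 + b^2 - 14*b - 24) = (b - 4)*(b + 1)^2*(b^2 + 5*b + 6) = (b - 4)*(b + 1)^2*(b + 2)*(b + 3)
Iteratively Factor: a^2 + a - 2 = (a - 1)*(a + 2)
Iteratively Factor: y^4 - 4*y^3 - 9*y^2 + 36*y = (y - 4)*(y^3 - 9*y) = (y - 4)*(y + 3)*(y^2 - 3*y) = (y - 4)*(y - 3)*(y + 3)*(y)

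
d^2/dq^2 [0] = 0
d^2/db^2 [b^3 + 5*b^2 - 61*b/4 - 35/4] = 6*b + 10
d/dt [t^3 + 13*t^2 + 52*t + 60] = 3*t^2 + 26*t + 52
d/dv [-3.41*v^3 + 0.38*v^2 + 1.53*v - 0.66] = -10.23*v^2 + 0.76*v + 1.53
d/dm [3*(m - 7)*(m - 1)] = 6*m - 24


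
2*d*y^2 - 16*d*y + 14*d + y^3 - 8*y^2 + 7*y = (2*d + y)*(y - 7)*(y - 1)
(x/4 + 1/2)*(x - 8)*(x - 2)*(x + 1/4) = x^4/4 - 31*x^3/16 - 3*x^2/2 + 31*x/4 + 2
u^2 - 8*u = u*(u - 8)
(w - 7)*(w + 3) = w^2 - 4*w - 21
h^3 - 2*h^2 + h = h*(h - 1)^2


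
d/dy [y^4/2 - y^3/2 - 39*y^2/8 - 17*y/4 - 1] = 2*y^3 - 3*y^2/2 - 39*y/4 - 17/4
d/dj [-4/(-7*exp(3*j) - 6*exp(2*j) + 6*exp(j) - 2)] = (-84*exp(2*j) - 48*exp(j) + 24)*exp(j)/(7*exp(3*j) + 6*exp(2*j) - 6*exp(j) + 2)^2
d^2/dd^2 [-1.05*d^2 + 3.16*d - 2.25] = -2.10000000000000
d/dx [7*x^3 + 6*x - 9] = 21*x^2 + 6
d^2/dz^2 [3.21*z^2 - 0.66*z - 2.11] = 6.42000000000000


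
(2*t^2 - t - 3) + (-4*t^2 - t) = -2*t^2 - 2*t - 3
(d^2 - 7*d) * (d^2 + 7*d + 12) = d^4 - 37*d^2 - 84*d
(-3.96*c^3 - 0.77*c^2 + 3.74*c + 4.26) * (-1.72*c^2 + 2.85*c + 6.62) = 6.8112*c^5 - 9.9616*c^4 - 34.8425*c^3 - 1.7656*c^2 + 36.8998*c + 28.2012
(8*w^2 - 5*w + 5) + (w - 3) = 8*w^2 - 4*w + 2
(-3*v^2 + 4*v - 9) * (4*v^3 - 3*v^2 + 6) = -12*v^5 + 25*v^4 - 48*v^3 + 9*v^2 + 24*v - 54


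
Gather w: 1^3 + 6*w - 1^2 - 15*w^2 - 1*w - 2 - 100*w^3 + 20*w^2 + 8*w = -100*w^3 + 5*w^2 + 13*w - 2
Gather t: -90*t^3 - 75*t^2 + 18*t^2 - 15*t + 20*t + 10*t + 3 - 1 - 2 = -90*t^3 - 57*t^2 + 15*t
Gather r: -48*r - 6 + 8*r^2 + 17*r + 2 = 8*r^2 - 31*r - 4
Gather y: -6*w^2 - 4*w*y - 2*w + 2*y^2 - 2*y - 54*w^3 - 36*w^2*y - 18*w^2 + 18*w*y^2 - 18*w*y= -54*w^3 - 24*w^2 - 2*w + y^2*(18*w + 2) + y*(-36*w^2 - 22*w - 2)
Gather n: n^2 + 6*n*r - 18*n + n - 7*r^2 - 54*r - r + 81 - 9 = n^2 + n*(6*r - 17) - 7*r^2 - 55*r + 72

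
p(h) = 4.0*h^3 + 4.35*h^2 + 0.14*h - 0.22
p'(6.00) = 484.34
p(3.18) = 172.84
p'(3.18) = 149.15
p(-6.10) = -747.13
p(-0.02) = -0.22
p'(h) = 12.0*h^2 + 8.7*h + 0.14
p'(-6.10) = 393.59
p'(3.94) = 220.70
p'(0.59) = 9.45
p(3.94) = 312.51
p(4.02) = 330.50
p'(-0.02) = -0.03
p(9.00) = 3269.39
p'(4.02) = 229.04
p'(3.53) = 180.38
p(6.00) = 1021.22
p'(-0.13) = -0.79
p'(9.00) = 1050.44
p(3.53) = 230.43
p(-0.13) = -0.17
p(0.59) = 2.20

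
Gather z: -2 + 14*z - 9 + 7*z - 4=21*z - 15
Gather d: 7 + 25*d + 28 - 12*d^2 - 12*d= -12*d^2 + 13*d + 35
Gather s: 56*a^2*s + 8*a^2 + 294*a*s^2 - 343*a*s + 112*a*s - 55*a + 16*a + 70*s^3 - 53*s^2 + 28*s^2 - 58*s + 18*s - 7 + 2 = 8*a^2 - 39*a + 70*s^3 + s^2*(294*a - 25) + s*(56*a^2 - 231*a - 40) - 5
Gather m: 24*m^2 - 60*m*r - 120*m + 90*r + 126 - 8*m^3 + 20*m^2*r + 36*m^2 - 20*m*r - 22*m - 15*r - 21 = -8*m^3 + m^2*(20*r + 60) + m*(-80*r - 142) + 75*r + 105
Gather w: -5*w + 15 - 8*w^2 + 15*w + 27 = -8*w^2 + 10*w + 42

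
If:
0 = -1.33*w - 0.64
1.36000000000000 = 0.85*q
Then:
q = 1.60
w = -0.48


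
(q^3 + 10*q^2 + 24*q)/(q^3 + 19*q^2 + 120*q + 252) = q*(q + 4)/(q^2 + 13*q + 42)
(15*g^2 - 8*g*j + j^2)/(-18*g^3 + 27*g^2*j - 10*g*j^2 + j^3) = (-5*g + j)/(6*g^2 - 7*g*j + j^2)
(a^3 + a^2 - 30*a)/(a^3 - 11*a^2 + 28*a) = (a^2 + a - 30)/(a^2 - 11*a + 28)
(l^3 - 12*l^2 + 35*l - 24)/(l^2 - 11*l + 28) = (l^3 - 12*l^2 + 35*l - 24)/(l^2 - 11*l + 28)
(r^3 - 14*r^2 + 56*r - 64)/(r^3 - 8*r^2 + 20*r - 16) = (r - 8)/(r - 2)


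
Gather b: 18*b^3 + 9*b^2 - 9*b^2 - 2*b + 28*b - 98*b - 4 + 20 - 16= 18*b^3 - 72*b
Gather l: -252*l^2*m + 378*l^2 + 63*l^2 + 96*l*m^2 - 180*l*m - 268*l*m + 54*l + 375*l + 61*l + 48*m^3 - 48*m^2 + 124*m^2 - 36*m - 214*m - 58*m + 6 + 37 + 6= l^2*(441 - 252*m) + l*(96*m^2 - 448*m + 490) + 48*m^3 + 76*m^2 - 308*m + 49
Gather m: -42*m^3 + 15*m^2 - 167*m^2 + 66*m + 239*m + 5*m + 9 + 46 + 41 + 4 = -42*m^3 - 152*m^2 + 310*m + 100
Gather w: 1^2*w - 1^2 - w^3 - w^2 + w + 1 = -w^3 - w^2 + 2*w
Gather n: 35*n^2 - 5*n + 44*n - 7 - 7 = 35*n^2 + 39*n - 14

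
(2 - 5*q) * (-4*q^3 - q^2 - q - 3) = 20*q^4 - 3*q^3 + 3*q^2 + 13*q - 6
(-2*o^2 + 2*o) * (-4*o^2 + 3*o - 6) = 8*o^4 - 14*o^3 + 18*o^2 - 12*o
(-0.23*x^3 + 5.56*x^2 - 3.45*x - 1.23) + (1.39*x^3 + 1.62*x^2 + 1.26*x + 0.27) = 1.16*x^3 + 7.18*x^2 - 2.19*x - 0.96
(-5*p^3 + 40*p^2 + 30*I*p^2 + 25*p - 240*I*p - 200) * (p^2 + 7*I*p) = -5*p^5 + 40*p^4 - 5*I*p^4 - 185*p^3 + 40*I*p^3 + 1480*p^2 + 175*I*p^2 - 1400*I*p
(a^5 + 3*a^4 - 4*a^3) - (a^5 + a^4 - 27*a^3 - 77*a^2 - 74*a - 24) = 2*a^4 + 23*a^3 + 77*a^2 + 74*a + 24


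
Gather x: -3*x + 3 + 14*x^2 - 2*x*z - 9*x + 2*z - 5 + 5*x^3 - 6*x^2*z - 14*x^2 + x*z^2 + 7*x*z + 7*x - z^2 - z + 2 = 5*x^3 - 6*x^2*z + x*(z^2 + 5*z - 5) - z^2 + z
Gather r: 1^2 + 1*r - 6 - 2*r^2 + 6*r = -2*r^2 + 7*r - 5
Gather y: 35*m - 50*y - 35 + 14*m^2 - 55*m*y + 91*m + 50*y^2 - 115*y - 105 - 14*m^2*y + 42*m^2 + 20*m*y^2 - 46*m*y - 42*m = 56*m^2 + 84*m + y^2*(20*m + 50) + y*(-14*m^2 - 101*m - 165) - 140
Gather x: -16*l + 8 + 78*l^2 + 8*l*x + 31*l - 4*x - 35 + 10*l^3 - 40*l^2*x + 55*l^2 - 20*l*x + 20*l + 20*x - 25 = 10*l^3 + 133*l^2 + 35*l + x*(-40*l^2 - 12*l + 16) - 52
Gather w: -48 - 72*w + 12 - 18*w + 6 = -90*w - 30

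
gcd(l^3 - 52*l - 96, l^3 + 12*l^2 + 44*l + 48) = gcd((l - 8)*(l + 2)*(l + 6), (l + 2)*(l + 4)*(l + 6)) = l^2 + 8*l + 12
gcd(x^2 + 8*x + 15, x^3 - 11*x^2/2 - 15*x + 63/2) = x + 3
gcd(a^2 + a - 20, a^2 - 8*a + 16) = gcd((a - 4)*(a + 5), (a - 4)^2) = a - 4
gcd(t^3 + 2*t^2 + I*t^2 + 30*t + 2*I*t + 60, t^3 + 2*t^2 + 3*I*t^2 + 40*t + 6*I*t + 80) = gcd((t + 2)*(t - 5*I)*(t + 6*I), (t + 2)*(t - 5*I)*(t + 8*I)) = t^2 + t*(2 - 5*I) - 10*I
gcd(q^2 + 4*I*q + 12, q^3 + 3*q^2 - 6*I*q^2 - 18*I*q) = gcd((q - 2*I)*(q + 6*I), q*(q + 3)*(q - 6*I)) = 1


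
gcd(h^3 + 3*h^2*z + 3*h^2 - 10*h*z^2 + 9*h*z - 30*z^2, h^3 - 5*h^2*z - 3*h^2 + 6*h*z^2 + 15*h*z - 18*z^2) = -h + 2*z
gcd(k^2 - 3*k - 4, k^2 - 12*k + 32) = k - 4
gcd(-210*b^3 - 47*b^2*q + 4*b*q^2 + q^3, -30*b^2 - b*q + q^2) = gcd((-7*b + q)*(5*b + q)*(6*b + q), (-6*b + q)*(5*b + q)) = 5*b + q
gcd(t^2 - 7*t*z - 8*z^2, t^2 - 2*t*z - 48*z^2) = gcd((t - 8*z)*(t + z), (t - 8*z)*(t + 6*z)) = -t + 8*z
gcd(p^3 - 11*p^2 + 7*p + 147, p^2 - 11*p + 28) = p - 7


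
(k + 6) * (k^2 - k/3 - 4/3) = k^3 + 17*k^2/3 - 10*k/3 - 8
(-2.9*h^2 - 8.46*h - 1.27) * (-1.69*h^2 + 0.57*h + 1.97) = 4.901*h^4 + 12.6444*h^3 - 8.3889*h^2 - 17.3901*h - 2.5019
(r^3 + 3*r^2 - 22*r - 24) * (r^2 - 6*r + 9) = r^5 - 3*r^4 - 31*r^3 + 135*r^2 - 54*r - 216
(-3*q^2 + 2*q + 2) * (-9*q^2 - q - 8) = 27*q^4 - 15*q^3 + 4*q^2 - 18*q - 16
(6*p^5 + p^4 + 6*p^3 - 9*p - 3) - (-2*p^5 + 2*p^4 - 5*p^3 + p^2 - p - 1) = 8*p^5 - p^4 + 11*p^3 - p^2 - 8*p - 2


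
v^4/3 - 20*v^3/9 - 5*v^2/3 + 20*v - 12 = (v/3 + 1)*(v - 6)*(v - 3)*(v - 2/3)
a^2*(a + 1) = a^3 + a^2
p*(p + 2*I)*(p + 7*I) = p^3 + 9*I*p^2 - 14*p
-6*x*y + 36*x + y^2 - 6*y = (-6*x + y)*(y - 6)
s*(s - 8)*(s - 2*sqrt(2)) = s^3 - 8*s^2 - 2*sqrt(2)*s^2 + 16*sqrt(2)*s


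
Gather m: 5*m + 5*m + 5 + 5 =10*m + 10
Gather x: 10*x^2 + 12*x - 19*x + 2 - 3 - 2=10*x^2 - 7*x - 3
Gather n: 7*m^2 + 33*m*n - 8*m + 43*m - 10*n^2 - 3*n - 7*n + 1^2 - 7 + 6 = 7*m^2 + 35*m - 10*n^2 + n*(33*m - 10)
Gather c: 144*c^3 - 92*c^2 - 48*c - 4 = 144*c^3 - 92*c^2 - 48*c - 4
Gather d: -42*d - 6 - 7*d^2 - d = -7*d^2 - 43*d - 6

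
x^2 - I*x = x*(x - I)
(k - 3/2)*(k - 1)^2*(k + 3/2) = k^4 - 2*k^3 - 5*k^2/4 + 9*k/2 - 9/4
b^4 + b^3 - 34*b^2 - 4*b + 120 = (b - 5)*(b - 2)*(b + 2)*(b + 6)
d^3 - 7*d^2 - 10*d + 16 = (d - 8)*(d - 1)*(d + 2)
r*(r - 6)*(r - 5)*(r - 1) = r^4 - 12*r^3 + 41*r^2 - 30*r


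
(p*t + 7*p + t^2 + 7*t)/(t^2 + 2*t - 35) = (p + t)/(t - 5)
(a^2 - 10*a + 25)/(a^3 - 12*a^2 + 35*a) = (a - 5)/(a*(a - 7))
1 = 1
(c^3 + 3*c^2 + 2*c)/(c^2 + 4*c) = (c^2 + 3*c + 2)/(c + 4)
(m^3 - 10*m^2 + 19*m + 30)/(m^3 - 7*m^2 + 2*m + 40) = (m^2 - 5*m - 6)/(m^2 - 2*m - 8)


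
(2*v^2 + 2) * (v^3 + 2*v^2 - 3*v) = 2*v^5 + 4*v^4 - 4*v^3 + 4*v^2 - 6*v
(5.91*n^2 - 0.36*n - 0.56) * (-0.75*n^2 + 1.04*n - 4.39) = -4.4325*n^4 + 6.4164*n^3 - 25.8993*n^2 + 0.998*n + 2.4584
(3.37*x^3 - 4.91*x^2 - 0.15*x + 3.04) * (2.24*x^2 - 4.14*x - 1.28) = 7.5488*x^5 - 24.9502*x^4 + 15.6778*x^3 + 13.7154*x^2 - 12.3936*x - 3.8912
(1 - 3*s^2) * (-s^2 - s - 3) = 3*s^4 + 3*s^3 + 8*s^2 - s - 3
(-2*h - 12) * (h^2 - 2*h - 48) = -2*h^3 - 8*h^2 + 120*h + 576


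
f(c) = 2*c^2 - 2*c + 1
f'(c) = 4*c - 2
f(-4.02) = 41.36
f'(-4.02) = -18.08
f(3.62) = 19.97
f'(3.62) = 12.48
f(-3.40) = 30.92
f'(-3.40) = -15.60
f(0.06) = 0.89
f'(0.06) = -1.76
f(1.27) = 1.69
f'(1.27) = 3.08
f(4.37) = 30.45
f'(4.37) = 15.48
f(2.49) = 8.42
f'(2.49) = 7.96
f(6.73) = 78.13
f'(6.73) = 24.92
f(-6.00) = 85.00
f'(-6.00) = -26.00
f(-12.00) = 313.00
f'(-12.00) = -50.00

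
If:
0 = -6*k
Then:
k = 0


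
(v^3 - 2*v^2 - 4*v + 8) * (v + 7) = v^4 + 5*v^3 - 18*v^2 - 20*v + 56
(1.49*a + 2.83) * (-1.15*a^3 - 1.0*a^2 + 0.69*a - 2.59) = -1.7135*a^4 - 4.7445*a^3 - 1.8019*a^2 - 1.9064*a - 7.3297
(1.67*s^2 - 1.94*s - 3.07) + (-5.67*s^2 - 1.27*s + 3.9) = -4.0*s^2 - 3.21*s + 0.83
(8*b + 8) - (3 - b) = 9*b + 5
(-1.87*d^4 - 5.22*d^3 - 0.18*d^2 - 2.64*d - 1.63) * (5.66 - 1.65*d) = 3.0855*d^5 - 1.9712*d^4 - 29.2482*d^3 + 3.3372*d^2 - 12.2529*d - 9.2258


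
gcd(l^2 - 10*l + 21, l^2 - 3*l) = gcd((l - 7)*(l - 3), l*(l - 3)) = l - 3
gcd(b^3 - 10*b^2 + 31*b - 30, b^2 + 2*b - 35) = b - 5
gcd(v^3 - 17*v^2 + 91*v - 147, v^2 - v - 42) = v - 7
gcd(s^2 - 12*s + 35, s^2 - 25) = s - 5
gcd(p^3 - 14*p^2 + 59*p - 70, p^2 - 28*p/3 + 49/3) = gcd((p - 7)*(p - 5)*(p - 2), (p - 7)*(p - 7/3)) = p - 7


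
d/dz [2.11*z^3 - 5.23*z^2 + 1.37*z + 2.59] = 6.33*z^2 - 10.46*z + 1.37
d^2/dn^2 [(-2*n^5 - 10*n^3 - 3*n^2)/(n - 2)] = 12*(-2*n^5 + 10*n^4 - 15*n^3 + 10*n^2 - 20*n - 2)/(n^3 - 6*n^2 + 12*n - 8)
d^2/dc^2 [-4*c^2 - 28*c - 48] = -8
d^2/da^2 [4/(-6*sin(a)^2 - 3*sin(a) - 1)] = 12*(48*sin(a)^4 + 18*sin(a)^3 - 77*sin(a)^2 - 37*sin(a) - 2)/(6*sin(a)^2 + 3*sin(a) + 1)^3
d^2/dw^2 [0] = 0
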